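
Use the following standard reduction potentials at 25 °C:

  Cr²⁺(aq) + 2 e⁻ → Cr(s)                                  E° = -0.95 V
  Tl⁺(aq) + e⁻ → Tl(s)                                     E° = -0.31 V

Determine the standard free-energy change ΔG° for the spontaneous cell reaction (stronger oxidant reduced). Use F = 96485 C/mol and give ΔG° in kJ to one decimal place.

Tl⁺/Tl (E° = -0.31 V) is the cathode; Cr²⁺/Cr (E° = -0.95 V) is the anode, so E°cell = +0.64 V.
Balancing electrons gives n = 2 (lcm of 1 and 2).
ΔG° = −nFE° = −(2)(96485)(+0.64) = -123,501 J = -123.5 kJ.

-123.5 kJ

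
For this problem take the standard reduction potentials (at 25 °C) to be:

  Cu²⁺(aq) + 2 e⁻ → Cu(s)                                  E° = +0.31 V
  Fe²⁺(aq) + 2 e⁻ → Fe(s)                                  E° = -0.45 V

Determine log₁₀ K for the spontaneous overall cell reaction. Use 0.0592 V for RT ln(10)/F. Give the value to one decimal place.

25.7

Cathode: Cu²⁺/Cu; anode: Fe²⁺/Fe. E°cell = +0.76 V, n = 2.
log K = nE°cell / 0.0592 = (2)(+0.76) / 0.0592 = 25.7.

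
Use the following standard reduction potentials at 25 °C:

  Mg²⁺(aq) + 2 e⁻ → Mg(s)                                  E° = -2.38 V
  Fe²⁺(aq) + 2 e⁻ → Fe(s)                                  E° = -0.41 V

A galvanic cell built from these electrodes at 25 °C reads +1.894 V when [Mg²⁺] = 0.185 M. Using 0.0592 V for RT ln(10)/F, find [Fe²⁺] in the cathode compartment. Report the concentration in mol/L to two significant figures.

0.00050 M

Fe²⁺/Fe is the cathode, Mg²⁺/Mg the anode: E°cell = +1.97 V, n = 2.
Overall reaction: Fe²⁺(aq) + Mg(s) → Fe(s) + Mg²⁺(aq); Q = [Mg²⁺]^1/[Fe²⁺]^1.
From E = E° − (0.0592/n) log Q: log Q = (E° − E)·n/0.0592 = (+1.97 − (+1.894))·2/0.0592 = 2.5676.
So 1·log[Fe²⁺] = 1·log(0.185) − log Q = -0.7328 − (2.5676) = -3.3004; [Fe²⁺] = 10^(-3.3004) ≈ 0.00050 M.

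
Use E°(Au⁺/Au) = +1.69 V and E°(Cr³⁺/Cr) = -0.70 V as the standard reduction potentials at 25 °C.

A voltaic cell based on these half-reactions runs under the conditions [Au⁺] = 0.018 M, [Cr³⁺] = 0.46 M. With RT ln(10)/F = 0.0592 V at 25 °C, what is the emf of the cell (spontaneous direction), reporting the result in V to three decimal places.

Au⁺/Au is the cathode (higher E°), Cr³⁺/Cr the anode: E°cell = +1.69 − (-0.70) = +2.39 V, n = 3.
Overall: 3 Au⁺(aq) + Cr(s) → 3 Au(s) + Cr³⁺(aq)
Q = [Cr³⁺] / ([Au⁺]^3); log Q = 4.897.
E = E° − (0.0592/n) log Q = +2.39 − (0.0592/3)(4.897) = +2.293 V.

+2.293 V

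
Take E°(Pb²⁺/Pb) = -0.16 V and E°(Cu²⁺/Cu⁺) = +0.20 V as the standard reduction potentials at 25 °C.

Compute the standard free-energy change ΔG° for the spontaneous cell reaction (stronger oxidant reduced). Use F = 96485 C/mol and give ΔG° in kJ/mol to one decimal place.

Cu²⁺/Cu⁺ (E° = +0.20 V) is the cathode; Pb²⁺/Pb (E° = -0.16 V) is the anode, so E°cell = +0.36 V.
Balancing electrons gives n = 2 (lcm of 1 and 2).
ΔG° = −nFE° = −(2)(96485)(+0.36) = -69,469 J = -69.5 kJ/mol.

-69.5 kJ/mol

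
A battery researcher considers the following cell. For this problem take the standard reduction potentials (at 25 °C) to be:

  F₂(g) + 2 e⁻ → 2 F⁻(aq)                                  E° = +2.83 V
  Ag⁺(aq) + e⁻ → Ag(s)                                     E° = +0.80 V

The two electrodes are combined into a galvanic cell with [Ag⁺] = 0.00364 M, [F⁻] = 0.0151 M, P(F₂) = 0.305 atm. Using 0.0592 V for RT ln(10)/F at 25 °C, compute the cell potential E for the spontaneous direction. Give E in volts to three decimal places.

F₂/F⁻ is the cathode (higher E°), Ag⁺/Ag the anode: E°cell = +2.83 − (+0.80) = +2.03 V, n = 2.
Overall: F₂(g) + 2 Ag(s) → 2 F⁻(aq) + 2 Ag⁺(aq)
Q = [F⁻]^2·[Ag⁺]^2 / (P(F₂)); log Q = -8.004.
E = E° − (0.0592/n) log Q = +2.03 − (0.0592/2)(-8.004) = +2.267 V.

+2.267 V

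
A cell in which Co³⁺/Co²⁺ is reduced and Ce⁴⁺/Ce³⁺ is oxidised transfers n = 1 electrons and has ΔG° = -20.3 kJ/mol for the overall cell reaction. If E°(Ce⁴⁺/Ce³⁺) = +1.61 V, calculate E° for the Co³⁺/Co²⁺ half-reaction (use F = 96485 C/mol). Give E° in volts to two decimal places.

E°cell = −ΔG°/(nF) = −(-20.3×10³)/((1)(96485)) = +0.210 V.
Since Co³⁺/Co²⁺ is the cathode and Ce⁴⁺/Ce³⁺ the anode, E°cell = E°(Co³⁺/Co²⁺) − E°(Ce⁴⁺/Ce³⁺).
So E°(Co³⁺/Co²⁺) = E°cell + E°(Ce⁴⁺/Ce³⁺) = +0.210 + (+1.61) = +1.82 V.

+1.82 V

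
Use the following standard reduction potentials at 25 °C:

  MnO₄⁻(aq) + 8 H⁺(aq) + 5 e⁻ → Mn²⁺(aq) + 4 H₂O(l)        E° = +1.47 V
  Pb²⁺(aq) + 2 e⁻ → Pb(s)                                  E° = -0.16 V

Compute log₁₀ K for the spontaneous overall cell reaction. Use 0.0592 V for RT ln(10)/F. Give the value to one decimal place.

275.3

Cathode: MnO₄⁻/Mn²⁺; anode: Pb²⁺/Pb. E°cell = +1.63 V, n = 10.
log K = nE°cell / 0.0592 = (10)(+1.63) / 0.0592 = 275.3.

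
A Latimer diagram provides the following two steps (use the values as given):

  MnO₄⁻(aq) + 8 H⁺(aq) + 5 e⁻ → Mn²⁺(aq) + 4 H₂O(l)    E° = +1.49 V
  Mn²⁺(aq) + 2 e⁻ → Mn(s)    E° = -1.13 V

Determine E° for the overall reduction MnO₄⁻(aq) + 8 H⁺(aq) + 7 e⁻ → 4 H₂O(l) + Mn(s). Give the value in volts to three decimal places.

Since ΔG° = −nFE° is additive over sequential reductions, n₃E°₃ = n₁E°₁ + n₂E°₂.
E°₃ = (5×+1.49 + 2×-1.13) / 7 = (+5.190) / 7 = +0.741 V.

+0.741 V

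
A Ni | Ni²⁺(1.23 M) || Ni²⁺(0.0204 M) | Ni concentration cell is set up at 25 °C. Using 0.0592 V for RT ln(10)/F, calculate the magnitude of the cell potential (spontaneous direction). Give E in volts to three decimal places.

For a concentration cell E°cell = 0. The 1.23 M side is the cathode (reduction is favoured where [Ni²⁺] is higher).
With n = 2, E = −(0.0592/2) log([Ni²⁺]ₐₙ/[Ni²⁺]꜀ₐₜ) = −(0.0592/2) log(0.0204/1.23) = −(0.0592/2)(-1.780) = +0.053 V.

+0.053 V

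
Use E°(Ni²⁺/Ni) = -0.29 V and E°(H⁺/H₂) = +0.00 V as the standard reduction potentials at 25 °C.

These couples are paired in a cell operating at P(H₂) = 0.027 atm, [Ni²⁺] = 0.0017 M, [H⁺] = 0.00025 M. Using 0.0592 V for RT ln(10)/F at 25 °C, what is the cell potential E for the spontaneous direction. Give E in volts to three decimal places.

+0.205 V

H⁺/H₂ is the cathode (higher E°), Ni²⁺/Ni the anode: E°cell = +0.00 − (-0.29) = +0.29 V, n = 2.
Overall: 2 H⁺(aq) + Ni(s) → H₂(g) + Ni²⁺(aq)
Q = P(H₂)·[Ni²⁺] / ([H⁺]^2); log Q = 2.866.
E = E° − (0.0592/n) log Q = +0.29 − (0.0592/2)(2.866) = +0.205 V.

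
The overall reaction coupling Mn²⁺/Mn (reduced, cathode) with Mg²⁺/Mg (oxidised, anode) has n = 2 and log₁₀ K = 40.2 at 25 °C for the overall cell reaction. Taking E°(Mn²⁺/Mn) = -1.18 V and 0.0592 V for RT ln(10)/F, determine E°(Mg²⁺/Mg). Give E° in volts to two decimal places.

-2.37 V

E°cell = (0.0592/n)·log K = (0.0592/2)(40.2) = +1.190 V.
Since Mn²⁺/Mn is the cathode and Mg²⁺/Mg the anode, E°cell = E°(Mn²⁺/Mn) − E°(Mg²⁺/Mg).
So E°(Mg²⁺/Mg) = E°(Mn²⁺/Mn) − E°cell = (-1.18) − (+1.190) = -2.37 V.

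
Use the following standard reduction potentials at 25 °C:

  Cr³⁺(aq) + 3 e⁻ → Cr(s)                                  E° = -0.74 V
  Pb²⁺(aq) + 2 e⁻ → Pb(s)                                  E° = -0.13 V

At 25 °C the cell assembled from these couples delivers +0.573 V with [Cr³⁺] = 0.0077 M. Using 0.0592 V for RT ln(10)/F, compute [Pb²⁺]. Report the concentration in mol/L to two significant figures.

Pb²⁺/Pb is the cathode, Cr³⁺/Cr the anode: E°cell = +0.61 V, n = 6.
Overall reaction: 3 Pb²⁺(aq) + 2 Cr(s) → 3 Pb(s) + 2 Cr³⁺(aq); Q = [Cr³⁺]^2/[Pb²⁺]^3.
From E = E° − (0.0592/n) log Q: log Q = (E° − E)·n/0.0592 = (+0.61 − (+0.573))·6/0.0592 = 3.7500.
So 3·log[Pb²⁺] = 2·log(0.0077) − log Q = -4.2270 − (3.7500) = -7.9770; log[Pb²⁺] = -7.9770 / 3 = -2.6590; [Pb²⁺] = 10^(-2.6590) ≈ 0.0022 M.

0.0022 M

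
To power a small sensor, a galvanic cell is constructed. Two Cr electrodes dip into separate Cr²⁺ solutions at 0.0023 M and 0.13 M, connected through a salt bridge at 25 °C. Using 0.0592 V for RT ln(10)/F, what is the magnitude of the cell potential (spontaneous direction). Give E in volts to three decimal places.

+0.052 V

For a concentration cell E°cell = 0. The 0.13 M side is the cathode (reduction is favoured where [Cr²⁺] is higher).
With n = 2, E = −(0.0592/2) log([Cr²⁺]ₐₙ/[Cr²⁺]꜀ₐₜ) = −(0.0592/2) log(0.0023/0.13) = −(0.0592/2)(-1.752) = +0.052 V.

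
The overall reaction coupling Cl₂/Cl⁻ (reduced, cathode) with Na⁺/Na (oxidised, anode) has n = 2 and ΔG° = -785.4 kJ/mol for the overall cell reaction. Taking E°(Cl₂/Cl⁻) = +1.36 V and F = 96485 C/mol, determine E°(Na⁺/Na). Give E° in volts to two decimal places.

E°cell = −ΔG°/(nF) = −(-785.4×10³)/((2)(96485)) = +4.070 V.
Since Cl₂/Cl⁻ is the cathode and Na⁺/Na the anode, E°cell = E°(Cl₂/Cl⁻) − E°(Na⁺/Na).
So E°(Na⁺/Na) = E°(Cl₂/Cl⁻) − E°cell = (+1.36) − (+4.070) = -2.71 V.

-2.71 V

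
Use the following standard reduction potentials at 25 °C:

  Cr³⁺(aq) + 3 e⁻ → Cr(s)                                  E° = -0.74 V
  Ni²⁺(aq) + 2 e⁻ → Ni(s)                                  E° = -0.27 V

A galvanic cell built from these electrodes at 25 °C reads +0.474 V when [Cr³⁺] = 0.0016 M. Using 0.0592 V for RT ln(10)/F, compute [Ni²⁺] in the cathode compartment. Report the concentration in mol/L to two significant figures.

0.019 M

Ni²⁺/Ni is the cathode, Cr³⁺/Cr the anode: E°cell = +0.47 V, n = 6.
Overall reaction: 3 Ni²⁺(aq) + 2 Cr(s) → 3 Ni(s) + 2 Cr³⁺(aq); Q = [Cr³⁺]^2/[Ni²⁺]^3.
From E = E° − (0.0592/n) log Q: log Q = (E° − E)·n/0.0592 = (+0.47 − (+0.474))·6/0.0592 = -0.4054.
So 3·log[Ni²⁺] = 2·log(0.0016) − log Q = -5.5918 − (-0.4054) = -5.1864; log[Ni²⁺] = -5.1864 / 3 = -1.7288; [Ni²⁺] = 10^(-1.7288) ≈ 0.019 M.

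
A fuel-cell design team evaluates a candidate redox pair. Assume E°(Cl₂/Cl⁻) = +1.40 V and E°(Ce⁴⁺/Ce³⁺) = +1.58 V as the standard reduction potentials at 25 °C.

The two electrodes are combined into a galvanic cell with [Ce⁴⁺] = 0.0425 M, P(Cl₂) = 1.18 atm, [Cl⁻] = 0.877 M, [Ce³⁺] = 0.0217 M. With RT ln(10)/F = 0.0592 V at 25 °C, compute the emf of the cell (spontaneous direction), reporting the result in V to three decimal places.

Ce⁴⁺/Ce³⁺ is the cathode (higher E°), Cl₂/Cl⁻ the anode: E°cell = +1.58 − (+1.40) = +0.18 V, n = 2.
Overall: 2 Ce⁴⁺(aq) + 2 Cl⁻(aq) → 2 Ce³⁺(aq) + Cl₂(g)
Q = [Ce³⁺]^2·P(Cl₂) / ([Ce⁴⁺]^2·[Cl⁻]^2); log Q = -0.398.
E = E° − (0.0592/n) log Q = +0.18 − (0.0592/2)(-0.398) = +0.192 V.

+0.192 V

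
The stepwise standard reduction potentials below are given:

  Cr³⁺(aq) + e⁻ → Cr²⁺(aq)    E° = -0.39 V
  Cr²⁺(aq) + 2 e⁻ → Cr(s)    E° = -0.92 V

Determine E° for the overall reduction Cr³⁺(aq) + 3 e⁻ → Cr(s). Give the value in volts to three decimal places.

-0.743 V

Adding the free-energy changes (−nFE°) of the two steps gives −n₃FE°₃ = −n₁FE°₁ − n₂FE°₂.
E°₃ = (1×-0.39 + 2×-0.92) / 3 = (-2.230) / 3 = -0.743 V.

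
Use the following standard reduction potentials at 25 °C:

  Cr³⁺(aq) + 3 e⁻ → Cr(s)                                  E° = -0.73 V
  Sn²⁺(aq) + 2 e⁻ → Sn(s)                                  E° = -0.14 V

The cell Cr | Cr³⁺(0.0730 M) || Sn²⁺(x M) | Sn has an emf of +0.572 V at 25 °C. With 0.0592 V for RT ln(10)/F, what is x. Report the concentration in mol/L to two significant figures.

0.043 M

Sn²⁺/Sn is the cathode, Cr³⁺/Cr the anode: E°cell = +0.59 V, n = 6.
Overall reaction: 3 Sn²⁺(aq) + 2 Cr(s) → 3 Sn(s) + 2 Cr³⁺(aq); Q = [Cr³⁺]^2/[Sn²⁺]^3.
From E = E° − (0.0592/n) log Q: log Q = (E° − E)·n/0.0592 = (+0.59 − (+0.572))·6/0.0592 = 1.8243.
So 3·log[Sn²⁺] = 2·log(0.073) − log Q = -2.2734 − (1.8243) = -4.0977; log[Sn²⁺] = -4.0977 / 3 = -1.3659; [Sn²⁺] = 10^(-1.3659) ≈ 0.043 M.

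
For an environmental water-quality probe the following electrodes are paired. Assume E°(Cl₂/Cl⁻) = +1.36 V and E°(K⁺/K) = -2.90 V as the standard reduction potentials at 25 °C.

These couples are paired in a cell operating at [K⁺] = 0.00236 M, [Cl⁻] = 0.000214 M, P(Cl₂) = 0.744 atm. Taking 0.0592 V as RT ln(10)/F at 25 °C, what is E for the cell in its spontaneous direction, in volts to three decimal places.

Cl₂/Cl⁻ is the cathode (higher E°), K⁺/K the anode: E°cell = +1.36 − (-2.90) = +4.26 V, n = 2.
Overall: Cl₂(g) + 2 K(s) → 2 Cl⁻(aq) + 2 K⁺(aq)
Q = [Cl⁻]^2·[K⁺]^2 / (P(Cl₂)); log Q = -12.465.
E = E° − (0.0592/n) log Q = +4.26 − (0.0592/2)(-12.465) = +4.629 V.

+4.629 V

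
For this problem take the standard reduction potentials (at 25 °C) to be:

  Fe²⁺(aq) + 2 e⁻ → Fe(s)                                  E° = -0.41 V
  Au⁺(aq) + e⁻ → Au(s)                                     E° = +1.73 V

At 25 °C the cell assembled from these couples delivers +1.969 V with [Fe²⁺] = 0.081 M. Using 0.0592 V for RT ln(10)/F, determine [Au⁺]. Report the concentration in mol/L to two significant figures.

0.00037 M

Au⁺/Au is the cathode, Fe²⁺/Fe the anode: E°cell = +2.14 V, n = 2.
Overall reaction: 2 Au⁺(aq) + Fe(s) → 2 Au(s) + Fe²⁺(aq); Q = [Fe²⁺]^1/[Au⁺]^2.
From E = E° − (0.0592/n) log Q: log Q = (E° − E)·n/0.0592 = (+2.14 − (+1.969))·2/0.0592 = 5.7770.
So 2·log[Au⁺] = 1·log(0.081) − log Q = -1.0915 − (5.7770) = -6.8685; log[Au⁺] = -6.8685 / 2 = -3.4343; [Au⁺] = 10^(-3.4343) ≈ 0.00037 M.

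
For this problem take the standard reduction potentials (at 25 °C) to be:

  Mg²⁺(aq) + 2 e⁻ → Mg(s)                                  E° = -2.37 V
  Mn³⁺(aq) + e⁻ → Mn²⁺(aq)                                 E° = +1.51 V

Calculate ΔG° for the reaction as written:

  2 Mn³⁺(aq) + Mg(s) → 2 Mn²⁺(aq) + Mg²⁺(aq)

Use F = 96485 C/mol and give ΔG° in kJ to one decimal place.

As written, Mn³⁺/Mn²⁺ is reduced (cathode) and Mg²⁺/Mg is oxidised (anode), so E°cell = (+1.51) − (-2.37) = +3.88 V.
Balancing electrons gives n = 2.
ΔG° = −nFE° = −(2)(96485)(+3.88) = -748,724 J = -748.7 kJ.

-748.7 kJ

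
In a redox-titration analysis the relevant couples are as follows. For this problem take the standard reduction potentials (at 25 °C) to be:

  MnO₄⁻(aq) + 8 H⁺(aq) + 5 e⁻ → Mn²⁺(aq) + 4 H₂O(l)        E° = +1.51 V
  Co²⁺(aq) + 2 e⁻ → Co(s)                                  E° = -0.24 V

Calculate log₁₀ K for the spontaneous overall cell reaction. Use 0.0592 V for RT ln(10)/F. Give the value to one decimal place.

295.6

Cathode: MnO₄⁻/Mn²⁺; anode: Co²⁺/Co. E°cell = +1.75 V, n = 10.
log K = nE°cell / 0.0592 = (10)(+1.75) / 0.0592 = 295.6.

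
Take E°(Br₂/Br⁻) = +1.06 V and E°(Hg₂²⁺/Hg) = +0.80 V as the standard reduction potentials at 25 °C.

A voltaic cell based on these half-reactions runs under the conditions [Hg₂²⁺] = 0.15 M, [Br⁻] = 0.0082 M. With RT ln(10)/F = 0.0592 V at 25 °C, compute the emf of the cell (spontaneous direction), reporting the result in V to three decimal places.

+0.408 V

Br₂/Br⁻ is the cathode (higher E°), Hg₂²⁺/Hg the anode: E°cell = +1.06 − (+0.80) = +0.26 V, n = 2.
Overall: Br₂(l) + 2 Hg(l) → 2 Br⁻(aq) + Hg₂²⁺(aq)
Q = [Br⁻]^2·[Hg₂²⁺]; log Q = -4.996.
E = E° − (0.0592/n) log Q = +0.26 − (0.0592/2)(-4.996) = +0.408 V.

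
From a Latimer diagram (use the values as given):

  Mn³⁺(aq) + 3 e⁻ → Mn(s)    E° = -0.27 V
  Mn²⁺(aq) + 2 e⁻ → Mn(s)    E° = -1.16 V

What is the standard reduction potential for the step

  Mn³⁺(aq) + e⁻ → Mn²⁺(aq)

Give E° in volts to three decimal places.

Sequential free energies add, so n₃E°₃ = n₁E°₁ + n₂E°₂.
With n₃ = 3, and the known step contributing 2×(-1.16) V, the unknown satisfies 1·E° = 3×(-0.27) − 2×(-1.16) = +1.510.
E° = +1.510 / 1 = +1.510 V.

+1.510 V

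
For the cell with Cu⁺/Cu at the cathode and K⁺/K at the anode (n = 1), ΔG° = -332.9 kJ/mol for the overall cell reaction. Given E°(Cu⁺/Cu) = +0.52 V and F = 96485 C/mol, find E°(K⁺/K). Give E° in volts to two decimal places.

-2.93 V

E°cell = −ΔG°/(nF) = −(-332.9×10³)/((1)(96485)) = +3.450 V.
Since Cu⁺/Cu is the cathode and K⁺/K the anode, E°cell = E°(Cu⁺/Cu) − E°(K⁺/K).
So E°(K⁺/K) = E°(Cu⁺/Cu) − E°cell = (+0.52) − (+3.450) = -2.93 V.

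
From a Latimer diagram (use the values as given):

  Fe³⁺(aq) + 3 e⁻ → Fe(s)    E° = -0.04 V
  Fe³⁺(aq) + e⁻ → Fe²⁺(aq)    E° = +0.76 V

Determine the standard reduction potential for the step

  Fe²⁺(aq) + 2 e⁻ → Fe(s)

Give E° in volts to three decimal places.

Sequential free energies add, so n₃E°₃ = n₁E°₁ + n₂E°₂.
With n₃ = 3, and the known step contributing 1×(+0.76) V, the unknown satisfies 2·E° = 3×(-0.04) − 1×(+0.76) = -0.880.
E° = -0.880 / 2 = -0.440 V.

-0.440 V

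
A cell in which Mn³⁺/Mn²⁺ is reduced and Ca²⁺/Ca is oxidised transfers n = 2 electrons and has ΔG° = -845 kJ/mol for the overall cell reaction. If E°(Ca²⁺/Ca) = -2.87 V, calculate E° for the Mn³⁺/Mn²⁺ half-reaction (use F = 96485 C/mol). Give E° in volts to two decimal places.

+1.51 V

E°cell = −ΔG°/(nF) = −(-845×10³)/((2)(96485)) = +4.379 V.
Since Mn³⁺/Mn²⁺ is the cathode and Ca²⁺/Ca the anode, E°cell = E°(Mn³⁺/Mn²⁺) − E°(Ca²⁺/Ca).
So E°(Mn³⁺/Mn²⁺) = E°cell + E°(Ca²⁺/Ca) = +4.379 + (-2.87) = +1.51 V.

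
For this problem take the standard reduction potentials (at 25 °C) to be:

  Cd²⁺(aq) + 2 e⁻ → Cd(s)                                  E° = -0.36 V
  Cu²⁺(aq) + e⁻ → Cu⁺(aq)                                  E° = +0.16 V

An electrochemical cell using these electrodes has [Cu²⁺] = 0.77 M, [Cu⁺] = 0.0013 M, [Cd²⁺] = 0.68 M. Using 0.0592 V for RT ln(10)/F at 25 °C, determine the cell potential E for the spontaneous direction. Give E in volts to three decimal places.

+0.689 V

Cu²⁺/Cu⁺ is the cathode (higher E°), Cd²⁺/Cd the anode: E°cell = +0.16 − (-0.36) = +0.52 V, n = 2.
Overall: 2 Cu²⁺(aq) + Cd(s) → 2 Cu⁺(aq) + Cd²⁺(aq)
Q = [Cu⁺]^2·[Cd²⁺] / ([Cu²⁺]^2); log Q = -5.713.
E = E° − (0.0592/n) log Q = +0.52 − (0.0592/2)(-5.713) = +0.689 V.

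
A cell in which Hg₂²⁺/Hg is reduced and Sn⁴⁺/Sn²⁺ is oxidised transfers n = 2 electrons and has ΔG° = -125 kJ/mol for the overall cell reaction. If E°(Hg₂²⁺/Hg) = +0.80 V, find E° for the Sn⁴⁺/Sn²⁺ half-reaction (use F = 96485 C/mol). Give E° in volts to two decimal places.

+0.15 V

E°cell = −ΔG°/(nF) = −(-125×10³)/((2)(96485)) = +0.648 V.
Since Hg₂²⁺/Hg is the cathode and Sn⁴⁺/Sn²⁺ the anode, E°cell = E°(Hg₂²⁺/Hg) − E°(Sn⁴⁺/Sn²⁺).
So E°(Sn⁴⁺/Sn²⁺) = E°(Hg₂²⁺/Hg) − E°cell = (+0.80) − (+0.648) = +0.15 V.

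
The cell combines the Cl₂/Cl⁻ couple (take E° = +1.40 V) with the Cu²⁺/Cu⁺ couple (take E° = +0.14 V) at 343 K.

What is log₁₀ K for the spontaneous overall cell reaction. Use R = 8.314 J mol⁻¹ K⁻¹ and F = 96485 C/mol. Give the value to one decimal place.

37.0

Cathode: Cl₂/Cl⁻; anode: Cu²⁺/Cu⁺. E°cell = (+1.40) − (+0.14) = +1.26 V, with n = 2.
ΔG° = −nFE° = −RT ln K, so ln K = nFE°/(RT) = (2)(96485)(+1.26) / ((8.314)(343)) = 85.262.
log₁₀ K = 85.262 / ln 10 = 37.0.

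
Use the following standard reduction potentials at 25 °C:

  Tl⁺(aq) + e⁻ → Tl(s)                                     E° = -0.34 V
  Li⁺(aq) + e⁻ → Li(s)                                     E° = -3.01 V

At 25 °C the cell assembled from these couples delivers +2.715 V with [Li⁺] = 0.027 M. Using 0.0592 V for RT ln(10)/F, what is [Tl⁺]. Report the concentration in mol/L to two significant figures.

Tl⁺/Tl is the cathode, Li⁺/Li the anode: E°cell = +2.67 V, n = 1.
Overall reaction: Tl⁺(aq) + Li(s) → Tl(s) + Li⁺(aq); Q = [Li⁺]^1/[Tl⁺]^1.
From E = E° − (0.0592/n) log Q: log Q = (E° − E)·n/0.0592 = (+2.67 − (+2.715))·1/0.0592 = -0.7601.
So 1·log[Tl⁺] = 1·log(0.027) − log Q = -1.5686 − (-0.7601) = -0.8085; [Tl⁺] = 10^(-0.8085) ≈ 0.16 M.

0.16 M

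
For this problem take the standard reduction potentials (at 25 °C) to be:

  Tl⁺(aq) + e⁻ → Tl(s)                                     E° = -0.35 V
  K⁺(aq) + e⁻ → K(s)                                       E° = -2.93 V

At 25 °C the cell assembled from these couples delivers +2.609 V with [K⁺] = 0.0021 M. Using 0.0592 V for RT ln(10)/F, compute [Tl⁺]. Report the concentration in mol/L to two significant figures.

0.0065 M

Tl⁺/Tl is the cathode, K⁺/K the anode: E°cell = +2.58 V, n = 1.
Overall reaction: Tl⁺(aq) + K(s) → Tl(s) + K⁺(aq); Q = [K⁺]^1/[Tl⁺]^1.
From E = E° − (0.0592/n) log Q: log Q = (E° − E)·n/0.0592 = (+2.58 − (+2.609))·1/0.0592 = -0.4899.
So 1·log[Tl⁺] = 1·log(0.0021) − log Q = -2.6778 − (-0.4899) = -2.1879; [Tl⁺] = 10^(-2.1879) ≈ 0.0065 M.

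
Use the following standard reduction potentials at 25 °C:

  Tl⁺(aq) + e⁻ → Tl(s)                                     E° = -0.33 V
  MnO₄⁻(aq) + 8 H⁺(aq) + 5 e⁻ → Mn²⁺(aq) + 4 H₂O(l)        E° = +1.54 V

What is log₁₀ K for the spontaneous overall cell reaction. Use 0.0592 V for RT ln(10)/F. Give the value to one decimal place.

157.9

Cathode: MnO₄⁻/Mn²⁺; anode: Tl⁺/Tl. E°cell = +1.87 V, n = 5.
log K = nE°cell / 0.0592 = (5)(+1.87) / 0.0592 = 157.9.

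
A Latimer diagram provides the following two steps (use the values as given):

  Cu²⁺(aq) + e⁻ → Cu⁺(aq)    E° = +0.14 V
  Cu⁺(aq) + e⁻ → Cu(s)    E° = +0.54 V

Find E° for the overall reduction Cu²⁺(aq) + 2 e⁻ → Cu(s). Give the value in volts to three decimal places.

Standard free energies of sequential steps add: ΔG°₃ = ΔG°₁ + ΔG°₂, so n₃E°₃ = n₁E°₁ + n₂E°₂.
E°₃ = (1×+0.14 + 1×+0.54) / 2 = (+0.680) / 2 = +0.340 V.

+0.340 V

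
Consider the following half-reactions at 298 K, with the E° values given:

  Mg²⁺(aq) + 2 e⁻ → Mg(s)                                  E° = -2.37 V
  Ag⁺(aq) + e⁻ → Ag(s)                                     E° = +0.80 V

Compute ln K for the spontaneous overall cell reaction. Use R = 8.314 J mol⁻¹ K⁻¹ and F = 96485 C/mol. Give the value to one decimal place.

Cathode: Ag⁺/Ag; anode: Mg²⁺/Mg. E°cell = (+0.80) − (-2.37) = +3.17 V, with n = 2.
ΔG° = −nFE° = −RT ln K, so ln K = nFE°/(RT) = (2)(96485)(+3.17) / ((8.314)(298)) = 246.901.

246.9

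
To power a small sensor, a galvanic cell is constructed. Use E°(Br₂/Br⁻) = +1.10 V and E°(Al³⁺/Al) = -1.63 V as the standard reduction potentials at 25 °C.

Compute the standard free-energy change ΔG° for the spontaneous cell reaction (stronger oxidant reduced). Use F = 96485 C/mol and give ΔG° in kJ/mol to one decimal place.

-1580.4 kJ/mol

Br₂/Br⁻ (E° = +1.10 V) is the cathode; Al³⁺/Al (E° = -1.63 V) is the anode, so E°cell = +2.73 V.
Balancing electrons gives n = 6 (lcm of 2 and 3).
ΔG° = −nFE° = −(6)(96485)(+2.73) = -1,580,424 J = -1580.4 kJ/mol.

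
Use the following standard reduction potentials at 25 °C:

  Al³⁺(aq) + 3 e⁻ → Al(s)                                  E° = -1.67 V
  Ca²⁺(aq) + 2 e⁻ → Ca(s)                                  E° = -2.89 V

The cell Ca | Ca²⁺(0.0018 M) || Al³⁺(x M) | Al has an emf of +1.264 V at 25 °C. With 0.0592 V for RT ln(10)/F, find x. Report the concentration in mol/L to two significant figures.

Al³⁺/Al is the cathode, Ca²⁺/Ca the anode: E°cell = +1.22 V, n = 6.
Overall reaction: 2 Al³⁺(aq) + 3 Ca(s) → 2 Al(s) + 3 Ca²⁺(aq); Q = [Ca²⁺]^3/[Al³⁺]^2.
From E = E° − (0.0592/n) log Q: log Q = (E° − E)·n/0.0592 = (+1.22 − (+1.264))·6/0.0592 = -4.4595.
So 2·log[Al³⁺] = 3·log(0.0018) − log Q = -8.2342 − (-4.4595) = -3.7747; log[Al³⁺] = -3.7747 / 2 = -1.8874; [Al³⁺] = 10^(-1.8874) ≈ 0.013 M.

0.013 M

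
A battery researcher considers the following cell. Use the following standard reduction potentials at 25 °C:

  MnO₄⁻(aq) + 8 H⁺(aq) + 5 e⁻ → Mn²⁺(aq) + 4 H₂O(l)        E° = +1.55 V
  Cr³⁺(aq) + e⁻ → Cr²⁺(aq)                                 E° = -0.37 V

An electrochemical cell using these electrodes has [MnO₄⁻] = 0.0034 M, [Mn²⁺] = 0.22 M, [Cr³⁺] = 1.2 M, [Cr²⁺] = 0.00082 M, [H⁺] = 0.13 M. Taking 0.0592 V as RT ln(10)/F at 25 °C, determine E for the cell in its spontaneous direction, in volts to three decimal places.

+1.627 V

MnO₄⁻/Mn²⁺ is the cathode (higher E°), Cr³⁺/Cr²⁺ the anode: E°cell = +1.55 − (-0.37) = +1.92 V, n = 5.
Overall: MnO₄⁻(aq) + 8 H⁺(aq) + 5 Cr²⁺(aq) → Mn²⁺(aq) + 4 H₂O(l) + 5 Cr³⁺(aq)
Q = [Mn²⁺]·[Cr³⁺]^5 / ([MnO₄⁻]·[H⁺]^8·[Cr²⁺]^5); log Q = 24.726.
E = E° − (0.0592/n) log Q = +1.92 − (0.0592/5)(24.726) = +1.627 V.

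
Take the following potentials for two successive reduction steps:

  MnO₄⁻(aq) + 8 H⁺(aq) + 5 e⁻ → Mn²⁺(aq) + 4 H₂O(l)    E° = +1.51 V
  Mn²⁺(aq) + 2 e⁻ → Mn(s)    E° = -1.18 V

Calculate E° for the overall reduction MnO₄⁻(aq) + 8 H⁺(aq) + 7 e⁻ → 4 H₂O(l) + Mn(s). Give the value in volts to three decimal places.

Standard free energies of sequential steps add: ΔG°₃ = ΔG°₁ + ΔG°₂, so n₃E°₃ = n₁E°₁ + n₂E°₂.
E°₃ = (5×+1.51 + 2×-1.18) / 7 = (+5.190) / 7 = +0.741 V.

+0.741 V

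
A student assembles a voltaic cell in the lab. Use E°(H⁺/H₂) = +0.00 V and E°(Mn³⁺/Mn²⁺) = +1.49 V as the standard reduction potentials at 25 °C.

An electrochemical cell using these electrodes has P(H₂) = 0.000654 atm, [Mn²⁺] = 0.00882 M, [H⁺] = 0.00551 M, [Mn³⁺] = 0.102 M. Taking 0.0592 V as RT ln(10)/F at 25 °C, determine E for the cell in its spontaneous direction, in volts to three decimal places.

Mn³⁺/Mn²⁺ is the cathode (higher E°), H⁺/H₂ the anode: E°cell = +1.49 − (+0.00) = +1.49 V, n = 2.
Overall: 2 Mn³⁺(aq) + H₂(g) → 2 Mn²⁺(aq) + 2 H⁺(aq)
Q = [Mn²⁺]^2·[H⁺]^2 / ([Mn³⁺]^2·P(H₂)); log Q = -3.460.
E = E° − (0.0592/n) log Q = +1.49 − (0.0592/2)(-3.460) = +1.592 V.

+1.592 V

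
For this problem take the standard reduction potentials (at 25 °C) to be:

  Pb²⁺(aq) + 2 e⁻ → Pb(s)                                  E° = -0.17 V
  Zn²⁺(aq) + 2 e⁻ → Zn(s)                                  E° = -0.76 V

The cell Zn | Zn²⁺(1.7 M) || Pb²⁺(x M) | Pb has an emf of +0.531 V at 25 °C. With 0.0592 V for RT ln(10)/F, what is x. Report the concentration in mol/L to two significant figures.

0.017 M

Pb²⁺/Pb is the cathode, Zn²⁺/Zn the anode: E°cell = +0.59 V, n = 2.
Overall reaction: Pb²⁺(aq) + Zn(s) → Pb(s) + Zn²⁺(aq); Q = [Zn²⁺]^1/[Pb²⁺]^1.
From E = E° − (0.0592/n) log Q: log Q = (E° − E)·n/0.0592 = (+0.59 − (+0.531))·2/0.0592 = 1.9932.
So 1·log[Pb²⁺] = 1·log(1.7) − log Q = 0.2304 − (1.9932) = -1.7628; [Pb²⁺] = 10^(-1.7628) ≈ 0.017 M.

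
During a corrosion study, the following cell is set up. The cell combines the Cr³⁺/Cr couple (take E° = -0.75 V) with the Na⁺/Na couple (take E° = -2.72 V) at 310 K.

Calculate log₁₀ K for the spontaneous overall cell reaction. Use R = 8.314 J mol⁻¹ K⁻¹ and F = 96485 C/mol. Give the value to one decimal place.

Cathode: Cr³⁺/Cr; anode: Na⁺/Na. E°cell = (-0.75) − (-2.72) = +1.97 V, with n = 3.
ΔG° = −nFE° = −RT ln K, so ln K = nFE°/(RT) = (3)(96485)(+1.97) / ((8.314)(310)) = 221.246.
log₁₀ K = 221.246 / ln 10 = 96.1.

96.1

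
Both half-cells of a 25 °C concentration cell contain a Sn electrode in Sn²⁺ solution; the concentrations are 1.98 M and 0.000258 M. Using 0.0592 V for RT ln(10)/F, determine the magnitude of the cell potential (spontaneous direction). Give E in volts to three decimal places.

+0.115 V

For a concentration cell E°cell = 0. The 1.98 M side is the cathode (reduction is favoured where [Sn²⁺] is higher).
With n = 2, E = −(0.0592/2) log([Sn²⁺]ₐₙ/[Sn²⁺]꜀ₐₜ) = −(0.0592/2) log(0.000258/1.98) = −(0.0592/2)(-3.885) = +0.115 V.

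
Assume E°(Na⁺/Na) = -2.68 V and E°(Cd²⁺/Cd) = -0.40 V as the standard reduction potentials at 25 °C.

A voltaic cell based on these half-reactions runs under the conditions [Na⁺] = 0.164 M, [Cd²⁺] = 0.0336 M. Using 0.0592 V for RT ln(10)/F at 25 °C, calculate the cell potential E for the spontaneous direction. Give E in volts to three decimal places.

+2.283 V

Cd²⁺/Cd is the cathode (higher E°), Na⁺/Na the anode: E°cell = -0.40 − (-2.68) = +2.28 V, n = 2.
Overall: Cd²⁺(aq) + 2 Na(s) → Cd(s) + 2 Na⁺(aq)
Q = [Na⁺]^2 / ([Cd²⁺]); log Q = -0.097.
E = E° − (0.0592/n) log Q = +2.28 − (0.0592/2)(-0.097) = +2.283 V.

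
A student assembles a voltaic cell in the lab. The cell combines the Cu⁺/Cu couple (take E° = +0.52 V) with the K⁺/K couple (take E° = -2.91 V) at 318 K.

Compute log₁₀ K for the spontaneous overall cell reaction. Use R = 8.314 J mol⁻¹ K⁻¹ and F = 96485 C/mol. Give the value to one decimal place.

54.4

Cathode: Cu⁺/Cu; anode: K⁺/K. E°cell = (+0.52) − (-2.91) = +3.43 V, with n = 1.
ΔG° = −nFE° = −RT ln K, so ln K = nFE°/(RT) = (1)(96485)(+3.43) / ((8.314)(318)) = 125.175.
log₁₀ K = 125.175 / ln 10 = 54.4.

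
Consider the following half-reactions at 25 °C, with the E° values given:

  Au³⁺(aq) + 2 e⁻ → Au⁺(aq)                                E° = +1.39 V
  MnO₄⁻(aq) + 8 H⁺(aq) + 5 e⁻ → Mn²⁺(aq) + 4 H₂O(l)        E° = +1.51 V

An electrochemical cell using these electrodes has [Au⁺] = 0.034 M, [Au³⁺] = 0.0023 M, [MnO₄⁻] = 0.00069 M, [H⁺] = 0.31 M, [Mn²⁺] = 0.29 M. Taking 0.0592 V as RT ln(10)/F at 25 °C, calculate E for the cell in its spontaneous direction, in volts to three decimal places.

MnO₄⁻/Mn²⁺ is the cathode (higher E°), Au³⁺/Au⁺ the anode: E°cell = +1.51 − (+1.39) = +0.12 V, n = 10.
Overall: 2 MnO₄⁻(aq) + 16 H⁺(aq) + 5 Au⁺(aq) → 2 Mn²⁺(aq) + 8 H₂O(l) + 5 Au³⁺(aq)
Q = [Mn²⁺]^2·[Au³⁺]^5 / ([MnO₄⁻]^2·[H⁺]^16·[Au⁺]^5); log Q = 7.537.
E = E° − (0.0592/n) log Q = +0.12 − (0.0592/10)(7.537) = +0.075 V.

+0.075 V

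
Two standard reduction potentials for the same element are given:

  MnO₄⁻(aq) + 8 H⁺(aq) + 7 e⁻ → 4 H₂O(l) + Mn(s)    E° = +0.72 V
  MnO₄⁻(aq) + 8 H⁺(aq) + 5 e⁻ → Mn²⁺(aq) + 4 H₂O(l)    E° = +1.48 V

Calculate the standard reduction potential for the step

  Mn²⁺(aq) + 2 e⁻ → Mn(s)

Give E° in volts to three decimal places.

-1.180 V

Sequential free energies add, so n₃E°₃ = n₁E°₁ + n₂E°₂.
With n₃ = 7, and the known step contributing 5×(+1.48) V, the unknown satisfies 2·E° = 7×(+0.72) − 5×(+1.48) = -2.360.
E° = -2.360 / 2 = -1.180 V.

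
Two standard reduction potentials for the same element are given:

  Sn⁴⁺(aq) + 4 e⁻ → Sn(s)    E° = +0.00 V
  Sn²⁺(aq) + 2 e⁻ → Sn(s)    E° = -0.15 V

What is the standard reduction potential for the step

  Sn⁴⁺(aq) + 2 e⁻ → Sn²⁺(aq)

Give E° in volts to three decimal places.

Sequential free energies add, so n₃E°₃ = n₁E°₁ + n₂E°₂.
With n₃ = 4, and the known step contributing 2×(-0.15) V, the unknown satisfies 2·E° = 4×(+0.00) − 2×(-0.15) = +0.300.
E° = +0.300 / 2 = +0.150 V.

+0.150 V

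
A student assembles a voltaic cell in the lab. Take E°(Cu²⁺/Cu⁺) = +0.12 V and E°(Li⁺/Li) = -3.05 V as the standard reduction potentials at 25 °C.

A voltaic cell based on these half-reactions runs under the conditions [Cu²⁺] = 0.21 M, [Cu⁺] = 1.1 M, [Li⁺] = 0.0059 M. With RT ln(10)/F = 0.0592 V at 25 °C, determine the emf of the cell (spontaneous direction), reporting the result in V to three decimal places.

Cu²⁺/Cu⁺ is the cathode (higher E°), Li⁺/Li the anode: E°cell = +0.12 − (-3.05) = +3.17 V, n = 1.
Overall: Cu²⁺(aq) + Li(s) → Cu⁺(aq) + Li⁺(aq)
Q = [Cu⁺]·[Li⁺] / ([Cu²⁺]); log Q = -1.510.
E = E° − (0.0592/n) log Q = +3.17 − (0.0592/1)(-1.510) = +3.259 V.

+3.259 V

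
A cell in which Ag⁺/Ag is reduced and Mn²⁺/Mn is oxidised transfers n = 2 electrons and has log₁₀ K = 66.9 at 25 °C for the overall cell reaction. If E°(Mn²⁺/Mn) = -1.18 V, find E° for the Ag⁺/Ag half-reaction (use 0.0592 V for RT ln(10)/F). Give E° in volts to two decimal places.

E°cell = (0.0592/n)·log K = (0.0592/2)(66.9) = +1.980 V.
Since Ag⁺/Ag is the cathode and Mn²⁺/Mn the anode, E°cell = E°(Ag⁺/Ag) − E°(Mn²⁺/Mn).
So E°(Ag⁺/Ag) = E°cell + E°(Mn²⁺/Mn) = +1.980 + (-1.18) = +0.80 V.

+0.80 V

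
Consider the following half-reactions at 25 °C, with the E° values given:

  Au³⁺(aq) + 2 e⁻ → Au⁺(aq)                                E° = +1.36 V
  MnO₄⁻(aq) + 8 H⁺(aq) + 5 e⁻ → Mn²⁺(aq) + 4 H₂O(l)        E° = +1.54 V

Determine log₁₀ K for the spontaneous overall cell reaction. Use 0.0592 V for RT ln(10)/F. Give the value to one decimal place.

30.4

Cathode: MnO₄⁻/Mn²⁺; anode: Au³⁺/Au⁺. E°cell = +0.18 V, n = 10.
log K = nE°cell / 0.0592 = (10)(+0.18) / 0.0592 = 30.4.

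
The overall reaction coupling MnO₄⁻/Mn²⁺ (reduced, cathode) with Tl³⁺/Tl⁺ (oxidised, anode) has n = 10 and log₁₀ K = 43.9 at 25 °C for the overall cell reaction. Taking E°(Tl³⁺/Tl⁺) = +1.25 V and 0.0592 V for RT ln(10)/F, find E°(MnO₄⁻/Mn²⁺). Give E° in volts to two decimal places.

E°cell = (0.0592/n)·log K = (0.0592/10)(43.9) = +0.260 V.
Since MnO₄⁻/Mn²⁺ is the cathode and Tl³⁺/Tl⁺ the anode, E°cell = E°(MnO₄⁻/Mn²⁺) − E°(Tl³⁺/Tl⁺).
So E°(MnO₄⁻/Mn²⁺) = E°cell + E°(Tl³⁺/Tl⁺) = +0.260 + (+1.25) = +1.51 V.

+1.51 V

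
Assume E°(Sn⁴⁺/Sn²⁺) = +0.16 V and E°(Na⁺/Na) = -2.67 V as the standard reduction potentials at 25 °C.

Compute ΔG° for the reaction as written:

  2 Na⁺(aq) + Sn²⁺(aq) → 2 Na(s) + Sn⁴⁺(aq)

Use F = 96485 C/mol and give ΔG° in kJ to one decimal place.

+546.1 kJ

As written, Na⁺/Na is reduced (cathode) and Sn⁴⁺/Sn²⁺ is oxidised (anode), so E°cell = (-2.67) − (+0.16) = -2.83 V.
Balancing electrons gives n = 2.
ΔG° = −nFE° = −(2)(96485)(-2.83) = 546,105 J = +546.1 kJ.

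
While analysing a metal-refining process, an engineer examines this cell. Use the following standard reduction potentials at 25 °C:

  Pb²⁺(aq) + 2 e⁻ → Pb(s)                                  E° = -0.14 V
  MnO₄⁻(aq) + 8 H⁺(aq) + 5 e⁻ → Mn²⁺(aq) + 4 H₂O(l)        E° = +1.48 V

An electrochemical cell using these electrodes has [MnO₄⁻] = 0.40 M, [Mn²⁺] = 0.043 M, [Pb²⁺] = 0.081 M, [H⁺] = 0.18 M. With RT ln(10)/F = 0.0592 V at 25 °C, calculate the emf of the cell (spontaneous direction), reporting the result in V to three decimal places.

+1.593 V

MnO₄⁻/Mn²⁺ is the cathode (higher E°), Pb²⁺/Pb the anode: E°cell = +1.48 − (-0.14) = +1.62 V, n = 10.
Overall: 2 MnO₄⁻(aq) + 16 H⁺(aq) + 5 Pb(s) → 2 Mn²⁺(aq) + 8 H₂O(l) + 5 Pb²⁺(aq)
Q = [Mn²⁺]^2·[Pb²⁺]^5 / ([MnO₄⁻]^2·[H⁺]^16); log Q = 4.521.
E = E° − (0.0592/n) log Q = +1.62 − (0.0592/10)(4.521) = +1.593 V.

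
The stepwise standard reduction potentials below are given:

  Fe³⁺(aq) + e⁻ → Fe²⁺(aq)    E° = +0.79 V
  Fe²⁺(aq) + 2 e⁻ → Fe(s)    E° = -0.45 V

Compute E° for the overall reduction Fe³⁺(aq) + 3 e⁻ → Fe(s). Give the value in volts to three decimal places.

-0.037 V

Adding the free-energy changes (−nFE°) of the two steps gives −n₃FE°₃ = −n₁FE°₁ − n₂FE°₂.
E°₃ = (1×+0.79 + 2×-0.45) / 3 = (-0.110) / 3 = -0.037 V.
Simply averaging or adding the two E° values would be wrong; the electron-weighted sum is required.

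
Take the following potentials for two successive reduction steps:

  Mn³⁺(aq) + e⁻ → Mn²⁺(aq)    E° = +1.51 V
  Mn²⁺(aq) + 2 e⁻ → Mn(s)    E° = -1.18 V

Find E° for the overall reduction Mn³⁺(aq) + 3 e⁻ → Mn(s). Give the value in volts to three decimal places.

Since ΔG° = −nFE° is additive over sequential reductions, n₃E°₃ = n₁E°₁ + n₂E°₂.
E°₃ = (1×+1.51 + 2×-1.18) / 3 = (-0.850) / 3 = -0.283 V.

-0.283 V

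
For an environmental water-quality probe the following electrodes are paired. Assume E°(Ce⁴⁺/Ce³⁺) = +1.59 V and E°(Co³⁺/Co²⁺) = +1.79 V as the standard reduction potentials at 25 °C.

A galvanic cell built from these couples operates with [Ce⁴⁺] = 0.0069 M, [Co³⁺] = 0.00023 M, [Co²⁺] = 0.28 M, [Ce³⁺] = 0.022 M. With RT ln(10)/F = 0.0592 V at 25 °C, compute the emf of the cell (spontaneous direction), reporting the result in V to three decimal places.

+0.047 V

Co³⁺/Co²⁺ is the cathode (higher E°), Ce⁴⁺/Ce³⁺ the anode: E°cell = +1.79 − (+1.59) = +0.20 V, n = 1.
Overall: Co³⁺(aq) + Ce³⁺(aq) → Co²⁺(aq) + Ce⁴⁺(aq)
Q = [Co²⁺]·[Ce⁴⁺] / ([Co³⁺]·[Ce³⁺]); log Q = 2.582.
E = E° − (0.0592/n) log Q = +0.20 − (0.0592/1)(2.582) = +0.047 V.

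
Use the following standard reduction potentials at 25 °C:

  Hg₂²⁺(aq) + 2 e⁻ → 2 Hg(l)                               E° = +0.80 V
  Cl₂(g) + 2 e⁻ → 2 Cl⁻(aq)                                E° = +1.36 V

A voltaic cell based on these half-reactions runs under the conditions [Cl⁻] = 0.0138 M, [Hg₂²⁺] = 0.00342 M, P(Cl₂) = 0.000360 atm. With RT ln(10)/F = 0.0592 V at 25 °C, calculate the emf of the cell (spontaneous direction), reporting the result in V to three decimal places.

+0.641 V

Cl₂/Cl⁻ is the cathode (higher E°), Hg₂²⁺/Hg the anode: E°cell = +1.36 − (+0.80) = +0.56 V, n = 2.
Overall: Cl₂(g) + 2 Hg(l) → 2 Cl⁻(aq) + Hg₂²⁺(aq)
Q = [Cl⁻]^2·[Hg₂²⁺] / (P(Cl₂)); log Q = -2.743.
E = E° − (0.0592/n) log Q = +0.56 − (0.0592/2)(-2.743) = +0.641 V.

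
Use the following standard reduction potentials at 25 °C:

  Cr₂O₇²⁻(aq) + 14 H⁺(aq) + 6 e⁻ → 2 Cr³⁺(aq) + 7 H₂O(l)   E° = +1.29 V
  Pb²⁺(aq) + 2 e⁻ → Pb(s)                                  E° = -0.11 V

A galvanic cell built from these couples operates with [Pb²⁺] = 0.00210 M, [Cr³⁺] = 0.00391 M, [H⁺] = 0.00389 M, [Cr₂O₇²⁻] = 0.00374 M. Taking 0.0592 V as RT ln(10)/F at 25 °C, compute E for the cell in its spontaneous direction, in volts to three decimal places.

Cr₂O₇²⁻/Cr³⁺ is the cathode (higher E°), Pb²⁺/Pb the anode: E°cell = +1.29 − (-0.11) = +1.40 V, n = 6.
Overall: Cr₂O₇²⁻(aq) + 14 H⁺(aq) + 3 Pb(s) → 2 Cr³⁺(aq) + 7 H₂O(l) + 3 Pb²⁺(aq)
Q = [Cr³⁺]^2·[Pb²⁺]^3 / ([Cr₂O₇²⁻]·[H⁺]^14); log Q = 23.319.
E = E° − (0.0592/n) log Q = +1.40 − (0.0592/6)(23.319) = +1.170 V.

+1.170 V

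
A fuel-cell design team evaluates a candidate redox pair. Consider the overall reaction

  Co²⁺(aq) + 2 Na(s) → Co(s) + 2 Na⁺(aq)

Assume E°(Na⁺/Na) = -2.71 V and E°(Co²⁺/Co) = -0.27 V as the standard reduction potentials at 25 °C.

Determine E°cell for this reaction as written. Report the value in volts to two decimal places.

+2.44 V

The Co²⁺/Co couple has the higher reduction potential, so it is the cathode; Na⁺/Na is oxidised at the anode.
E°cell = E°(cathode) − E°(anode) = (-0.27) − (-2.71) = +2.44 V.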